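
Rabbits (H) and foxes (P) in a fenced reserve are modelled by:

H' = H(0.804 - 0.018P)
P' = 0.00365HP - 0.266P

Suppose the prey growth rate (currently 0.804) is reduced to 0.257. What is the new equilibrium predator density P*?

At the interior fixed point, setting dH/dt = 0 with H > 0 fixes P* = (prey growth rate)/(HP coefficient) — independent of the other coefficients.
With the change, P* = 0.257/0.018 = 14.3; it falls from 44.7.

P* ≈ 14.3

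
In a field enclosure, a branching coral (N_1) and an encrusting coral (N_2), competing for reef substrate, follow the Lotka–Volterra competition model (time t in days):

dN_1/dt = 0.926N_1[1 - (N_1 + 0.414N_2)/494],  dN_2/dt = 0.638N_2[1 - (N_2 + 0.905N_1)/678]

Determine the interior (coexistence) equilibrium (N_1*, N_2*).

Setting both brackets to zero gives the nullclines N_1 + 0.414N_2 = 494 and 0.905N_1 + N_2 = 678.
Substituting N_2 = 678 - 0.905N_1 into the first: N_1(1 - 0.414·0.905) = 494 - 0.414·678.
So N_1* = 213/0.625 = 341, and then N_2* = 678 - 0.905·341 = 369.

N_1* ≈ 341, N_2* ≈ 369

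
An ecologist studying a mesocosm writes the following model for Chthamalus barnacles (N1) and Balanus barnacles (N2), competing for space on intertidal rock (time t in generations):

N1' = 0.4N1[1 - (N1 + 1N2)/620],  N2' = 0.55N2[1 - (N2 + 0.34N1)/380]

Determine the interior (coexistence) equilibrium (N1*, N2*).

Setting both brackets to zero gives the nullclines N1 + 1N2 = 620 and 0.34N1 + N2 = 380.
Substituting N2 = 380 - 0.34N1 into the first: N1(1 - 1·0.34) = 620 - 1·380.
So N1* = 240/0.66 = 364, and then N2* = 380 - 0.34·364 = 256.

N1* ≈ 364, N2* ≈ 256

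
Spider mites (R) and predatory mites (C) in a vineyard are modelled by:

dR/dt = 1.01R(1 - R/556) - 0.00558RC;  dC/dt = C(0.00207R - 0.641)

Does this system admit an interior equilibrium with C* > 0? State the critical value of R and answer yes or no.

The predator equation gives dC/dt > 0 only when R > 0.641/0.00207 = 310.
Without the predator, R → K = 556. Since 556 > 310, the predator can invade and persist.

Threshold R = 310; K > 310, so yes, the predator persists.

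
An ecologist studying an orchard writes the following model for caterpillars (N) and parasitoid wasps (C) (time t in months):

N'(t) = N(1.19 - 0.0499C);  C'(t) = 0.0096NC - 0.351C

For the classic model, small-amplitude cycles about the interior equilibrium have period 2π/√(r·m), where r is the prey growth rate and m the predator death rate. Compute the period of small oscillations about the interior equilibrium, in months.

T ≈ 9.72 months

Here r = 1.19 and m = 0.351, so r·m = 0.418.
ω = √0.418 = 0.646 per month, hence T = 2π/ω ≈ 9.72 months.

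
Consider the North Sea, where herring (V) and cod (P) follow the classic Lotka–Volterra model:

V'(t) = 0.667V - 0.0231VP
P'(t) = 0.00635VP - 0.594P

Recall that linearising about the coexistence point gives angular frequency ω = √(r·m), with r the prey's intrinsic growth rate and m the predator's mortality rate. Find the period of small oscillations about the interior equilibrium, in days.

T ≈ 9.98 days

Here r = 0.667 and m = 0.594, so r·m = 0.396.
ω = √0.396 = 0.629 per day, hence T = 2π/ω ≈ 9.98 days.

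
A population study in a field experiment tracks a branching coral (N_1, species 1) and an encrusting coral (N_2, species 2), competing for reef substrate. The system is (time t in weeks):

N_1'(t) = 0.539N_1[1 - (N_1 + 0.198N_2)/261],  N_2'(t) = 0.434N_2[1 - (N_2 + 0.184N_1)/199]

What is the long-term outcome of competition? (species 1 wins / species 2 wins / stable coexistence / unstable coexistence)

stable coexistence

Compare the nullcline intercepts: K1/α12 = 261/0.198 = 1320 > K2 = 199; K2/α21 = 199/0.184 = 1080 > K1 = 261.
Since both inequalities hold, each species can invade when rare, so the interior equilibrium is stable.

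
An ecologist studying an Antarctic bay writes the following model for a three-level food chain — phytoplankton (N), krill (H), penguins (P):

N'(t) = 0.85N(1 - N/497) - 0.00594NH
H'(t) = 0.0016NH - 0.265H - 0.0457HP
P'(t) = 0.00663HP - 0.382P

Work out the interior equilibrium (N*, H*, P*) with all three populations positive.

N* ≈ 297, H* ≈ 57.6, P* ≈ 4.6

From dP/dt = 0: 0.00663H* = 0.382, so H* = 57.6.
From dN/dt = 0: 0.85(1 - N*/497) = 0.00594·57.6, giving N* = 497·(1 - 0.403) = 297.
From dH/dt = 0: 0.0016·297 - 0.265 = 0.0457P*, so P* = 0.21/0.0457 = 4.6.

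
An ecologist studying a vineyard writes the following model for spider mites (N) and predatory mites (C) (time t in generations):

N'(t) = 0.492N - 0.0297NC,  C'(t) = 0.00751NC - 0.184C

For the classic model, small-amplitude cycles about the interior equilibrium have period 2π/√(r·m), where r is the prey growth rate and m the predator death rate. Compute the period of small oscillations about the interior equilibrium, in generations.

Here r = 0.492 and m = 0.184, so r·m = 0.0905.
ω = √0.0905 = 0.301 per generation, hence T = 2π/ω ≈ 20.9 generations.

T ≈ 20.9 generations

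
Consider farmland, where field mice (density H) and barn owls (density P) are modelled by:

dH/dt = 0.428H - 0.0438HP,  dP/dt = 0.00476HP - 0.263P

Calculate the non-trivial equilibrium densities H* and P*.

Set dP/dt = 0 with P > 0: 0.00476H - 0.263 = 0, so H* = 0.263/0.00476 = 55.3.
Set dH/dt = 0 with H > 0: 0.428 - 0.0438P = 0, so P* = 0.428/0.0438 = 9.77.

H* ≈ 55.3, P* ≈ 9.77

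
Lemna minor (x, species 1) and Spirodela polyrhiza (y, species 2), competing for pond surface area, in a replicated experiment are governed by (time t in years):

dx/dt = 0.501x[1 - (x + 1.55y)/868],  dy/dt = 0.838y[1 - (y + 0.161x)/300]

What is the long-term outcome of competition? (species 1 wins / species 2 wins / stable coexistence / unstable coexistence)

Compare the nullcline intercepts: K1/α12 = 868/1.55 = 560 > K2 = 300; K2/α21 = 300/0.161 = 1860 > K1 = 868.
Since both inequalities hold, each species can invade when rare, so the interior equilibrium is stable.

stable coexistence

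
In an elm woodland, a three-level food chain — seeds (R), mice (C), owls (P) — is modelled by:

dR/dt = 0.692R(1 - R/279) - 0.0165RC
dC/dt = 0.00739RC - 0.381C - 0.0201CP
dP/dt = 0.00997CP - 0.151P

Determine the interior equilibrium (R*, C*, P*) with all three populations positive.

R* ≈ 178, C* ≈ 15.1, P* ≈ 46.6

From dP/dt = 0: 0.00997C* = 0.151, so C* = 15.1.
From dR/dt = 0: 0.692(1 - R*/279) = 0.0165·15.1, giving R* = 279·(1 - 0.361) = 178.
From dC/dt = 0: 0.00739·178 - 0.381 = 0.0201P*, so P* = 0.936/0.0201 = 46.6.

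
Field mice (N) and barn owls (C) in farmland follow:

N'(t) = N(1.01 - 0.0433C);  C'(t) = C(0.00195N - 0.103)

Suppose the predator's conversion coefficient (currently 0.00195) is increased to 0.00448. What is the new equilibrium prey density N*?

N* ≈ 23

At the interior fixed point, setting dC/dt = 0 with C > 0 fixes N* = (predator death rate)/(NC coefficient) — independent of the other coefficients.
With the change, N* = 0.103/0.00448 = 23; it falls from 52.8.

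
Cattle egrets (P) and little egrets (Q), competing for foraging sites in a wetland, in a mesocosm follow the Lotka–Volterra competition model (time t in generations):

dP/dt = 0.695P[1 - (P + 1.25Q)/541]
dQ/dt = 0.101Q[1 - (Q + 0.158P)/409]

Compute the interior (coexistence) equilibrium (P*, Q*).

P* ≈ 37.1, Q* ≈ 403

Setting both brackets to zero gives the nullclines P + 1.25Q = 541 and 0.158P + Q = 409.
Substituting Q = 409 - 0.158P into the first: P(1 - 1.25·0.158) = 541 - 1.25·409.
So P* = 29.8/0.802 = 37.1, and then Q* = 409 - 0.158·37.1 = 403.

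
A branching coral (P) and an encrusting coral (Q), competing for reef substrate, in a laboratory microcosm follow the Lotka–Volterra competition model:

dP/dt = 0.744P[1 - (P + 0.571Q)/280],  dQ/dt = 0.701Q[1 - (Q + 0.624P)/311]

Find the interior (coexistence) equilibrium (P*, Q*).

Setting both brackets to zero gives the nullclines P + 0.571Q = 280 and 0.624P + Q = 311.
Substituting Q = 311 - 0.624P into the first: P(1 - 0.571·0.624) = 280 - 0.571·311.
So P* = 102/0.644 = 159, and then Q* = 311 - 0.624·159 = 212.

P* ≈ 159, Q* ≈ 212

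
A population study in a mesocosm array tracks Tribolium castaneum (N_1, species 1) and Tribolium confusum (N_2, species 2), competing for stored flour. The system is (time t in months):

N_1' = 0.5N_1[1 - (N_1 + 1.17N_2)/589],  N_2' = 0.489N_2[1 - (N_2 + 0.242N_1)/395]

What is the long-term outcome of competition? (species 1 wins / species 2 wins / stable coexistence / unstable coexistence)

Compare the nullcline intercepts: K1/α12 = 589/1.17 = 503 > K2 = 395; K2/α21 = 395/0.242 = 1630 > K1 = 589.
Since both inequalities hold, each species can invade when rare, so the interior equilibrium is stable.

stable coexistence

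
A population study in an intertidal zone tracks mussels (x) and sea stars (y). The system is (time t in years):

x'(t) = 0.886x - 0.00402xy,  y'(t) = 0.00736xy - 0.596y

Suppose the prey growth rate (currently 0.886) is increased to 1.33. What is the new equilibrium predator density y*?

y* ≈ 331

At the interior fixed point, setting dx/dt = 0 with x > 0 fixes y* = (prey growth rate)/(xy coefficient) — independent of the other coefficients.
With the change, y* = 1.33/0.00402 = 331; it rises from 220.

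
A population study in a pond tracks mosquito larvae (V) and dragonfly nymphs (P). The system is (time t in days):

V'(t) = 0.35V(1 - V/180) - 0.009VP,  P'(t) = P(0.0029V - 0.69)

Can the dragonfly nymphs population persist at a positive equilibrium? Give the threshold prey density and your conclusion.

Threshold V = 238; K < 238, so no, the predator goes extinct.

The predator equation gives dP/dt > 0 only when V > 0.69/0.0029 = 238.
Without the predator, V → K = 180. Since 180 < 238, the predator cannot invade.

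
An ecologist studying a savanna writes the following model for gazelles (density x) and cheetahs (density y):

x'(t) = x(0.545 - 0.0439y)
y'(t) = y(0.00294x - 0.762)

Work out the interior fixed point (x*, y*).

x* ≈ 259, y* ≈ 12.4

Set dy/dt = 0 with y > 0: 0.00294x - 0.762 = 0, so x* = 0.762/0.00294 = 259.
Set dx/dt = 0 with x > 0: 0.545 - 0.0439y = 0, so y* = 0.545/0.0439 = 12.4.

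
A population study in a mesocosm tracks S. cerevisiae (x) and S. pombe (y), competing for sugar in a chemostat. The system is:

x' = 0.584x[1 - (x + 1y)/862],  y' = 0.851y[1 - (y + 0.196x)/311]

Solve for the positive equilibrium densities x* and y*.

x* ≈ 685, y* ≈ 177

Setting both brackets to zero gives the nullclines x + 1y = 862 and 0.196x + y = 311.
Substituting y = 311 - 0.196x into the first: x(1 - 1·0.196) = 862 - 1·311.
So x* = 551/0.804 = 685, and then y* = 311 - 0.196·685 = 177.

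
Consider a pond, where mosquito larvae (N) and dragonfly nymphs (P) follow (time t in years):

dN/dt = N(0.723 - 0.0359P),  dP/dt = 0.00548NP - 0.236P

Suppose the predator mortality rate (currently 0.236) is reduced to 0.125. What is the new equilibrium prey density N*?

N* ≈ 22.8

At the interior fixed point, setting dP/dt = 0 with P > 0 fixes N* = (predator death rate)/(NP coefficient) — independent of the other coefficients.
With the change, N* = 0.125/0.00548 = 22.8; it falls from 43.1.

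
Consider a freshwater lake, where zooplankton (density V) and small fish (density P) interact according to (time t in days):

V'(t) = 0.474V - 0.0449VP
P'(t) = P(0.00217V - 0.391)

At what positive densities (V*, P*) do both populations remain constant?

V* ≈ 180, P* ≈ 10.6

Set dP/dt = 0 with P > 0: 0.00217V - 0.391 = 0, so V* = 0.391/0.00217 = 180.
Set dV/dt = 0 with V > 0: 0.474 - 0.0449P = 0, so P* = 0.474/0.0449 = 10.6.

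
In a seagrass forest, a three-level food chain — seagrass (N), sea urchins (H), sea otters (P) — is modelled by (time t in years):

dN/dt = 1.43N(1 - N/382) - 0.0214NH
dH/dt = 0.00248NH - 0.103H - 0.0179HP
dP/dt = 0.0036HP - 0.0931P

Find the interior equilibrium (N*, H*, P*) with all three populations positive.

N* ≈ 234, H* ≈ 25.9, P* ≈ 26.7

From dP/dt = 0: 0.0036H* = 0.0931, so H* = 25.9.
From dN/dt = 0: 1.43(1 - N*/382) = 0.0214·25.9, giving N* = 382·(1 - 0.387) = 234.
From dH/dt = 0: 0.00248·234 - 0.103 = 0.0179P*, so P* = 0.478/0.0179 = 26.7.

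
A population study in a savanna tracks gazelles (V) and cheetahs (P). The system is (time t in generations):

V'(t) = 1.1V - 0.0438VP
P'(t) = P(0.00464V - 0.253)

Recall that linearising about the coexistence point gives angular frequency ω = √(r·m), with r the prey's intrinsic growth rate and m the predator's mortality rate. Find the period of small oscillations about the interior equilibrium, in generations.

Here r = 1.1 and m = 0.253, so r·m = 0.278.
ω = √0.278 = 0.528 per generation, hence T = 2π/ω ≈ 11.9 generations.

T ≈ 11.9 generations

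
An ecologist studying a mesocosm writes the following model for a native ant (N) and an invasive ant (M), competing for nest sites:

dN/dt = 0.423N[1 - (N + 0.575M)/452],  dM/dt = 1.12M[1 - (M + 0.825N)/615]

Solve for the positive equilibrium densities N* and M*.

Setting both brackets to zero gives the nullclines N + 0.575M = 452 and 0.825N + M = 615.
Substituting M = 615 - 0.825N into the first: N(1 - 0.575·0.825) = 452 - 0.575·615.
So N* = 98.4/0.526 = 187, and then M* = 615 - 0.825·187 = 461.

N* ≈ 187, M* ≈ 461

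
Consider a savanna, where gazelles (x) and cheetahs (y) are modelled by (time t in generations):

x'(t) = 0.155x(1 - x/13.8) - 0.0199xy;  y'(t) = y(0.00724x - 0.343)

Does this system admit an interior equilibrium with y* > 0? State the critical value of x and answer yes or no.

Threshold x = 47.4; K < 47.4, so no, the predator goes extinct.

The predator equation gives dy/dt > 0 only when x > 0.343/0.00724 = 47.4.
Without the predator, x → K = 13.8. Since 13.8 < 47.4, the predator cannot invade.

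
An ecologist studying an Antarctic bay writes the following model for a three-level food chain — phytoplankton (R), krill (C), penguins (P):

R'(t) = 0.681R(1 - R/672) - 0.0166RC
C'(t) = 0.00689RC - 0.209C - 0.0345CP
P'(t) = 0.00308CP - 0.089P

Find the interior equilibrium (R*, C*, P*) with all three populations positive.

From dP/dt = 0: 0.00308C* = 0.089, so C* = 28.9.
From dR/dt = 0: 0.681(1 - R*/672) = 0.0166·28.9, giving R* = 672·(1 - 0.704) = 199.
From dC/dt = 0: 0.00689·199 - 0.209 = 0.0345P*, so P* = 1.16/0.0345 = 33.6.

R* ≈ 199, C* ≈ 28.9, P* ≈ 33.6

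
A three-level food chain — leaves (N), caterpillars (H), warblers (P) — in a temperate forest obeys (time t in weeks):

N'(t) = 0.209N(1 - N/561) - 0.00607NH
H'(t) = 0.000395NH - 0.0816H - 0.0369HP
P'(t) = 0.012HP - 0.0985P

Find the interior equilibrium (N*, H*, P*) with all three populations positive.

From dP/dt = 0: 0.012H* = 0.0985, so H* = 8.21.
From dN/dt = 0: 0.209(1 - N*/561) = 0.00607·8.21, giving N* = 561·(1 - 0.238) = 427.
From dH/dt = 0: 0.000395·427 - 0.0816 = 0.0369P*, so P* = 0.0872/0.0369 = 2.36.

N* ≈ 427, H* ≈ 8.21, P* ≈ 2.36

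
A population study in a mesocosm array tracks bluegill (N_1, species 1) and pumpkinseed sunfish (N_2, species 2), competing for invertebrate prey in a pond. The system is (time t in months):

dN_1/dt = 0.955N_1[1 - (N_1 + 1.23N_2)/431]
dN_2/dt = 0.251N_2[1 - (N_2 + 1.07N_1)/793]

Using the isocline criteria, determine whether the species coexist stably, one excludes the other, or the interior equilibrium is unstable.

Compare the nullcline intercepts: K1/α12 = 431/1.23 = 350 < K2 = 793; K2/α21 = 793/1.07 = 741 > K1 = 431.
Since the inequalities point opposite ways, species 2 can invade but species 1 cannot.

species 2 excludes species 1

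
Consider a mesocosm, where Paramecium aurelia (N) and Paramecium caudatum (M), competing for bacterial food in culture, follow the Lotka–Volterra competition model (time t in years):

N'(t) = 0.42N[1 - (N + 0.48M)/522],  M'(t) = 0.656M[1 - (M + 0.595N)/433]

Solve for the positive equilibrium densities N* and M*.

Setting both brackets to zero gives the nullclines N + 0.48M = 522 and 0.595N + M = 433.
Substituting M = 433 - 0.595N into the first: N(1 - 0.48·0.595) = 522 - 0.48·433.
So N* = 314/0.714 = 440, and then M* = 433 - 0.595·440 = 171.

N* ≈ 440, M* ≈ 171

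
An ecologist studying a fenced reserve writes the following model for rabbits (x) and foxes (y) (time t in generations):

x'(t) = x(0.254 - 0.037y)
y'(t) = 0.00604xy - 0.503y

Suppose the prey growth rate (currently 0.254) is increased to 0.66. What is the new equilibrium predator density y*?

At the interior fixed point, setting dx/dt = 0 with x > 0 fixes y* = (prey growth rate)/(xy coefficient) — independent of the other coefficients.
With the change, y* = 0.66/0.037 = 17.8; it rises from 6.86.

y* ≈ 17.8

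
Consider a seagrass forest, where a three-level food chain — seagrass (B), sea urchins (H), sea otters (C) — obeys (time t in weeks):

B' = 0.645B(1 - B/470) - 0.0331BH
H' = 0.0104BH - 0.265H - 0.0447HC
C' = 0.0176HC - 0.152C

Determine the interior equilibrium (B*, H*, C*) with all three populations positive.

From dC/dt = 0: 0.0176H* = 0.152, so H* = 8.64.
From dB/dt = 0: 0.645(1 - B*/470) = 0.0331·8.64, giving B* = 470·(1 - 0.443) = 262.
From dH/dt = 0: 0.0104·262 - 0.265 = 0.0447C*, so C* = 2.46/0.0447 = 55.

B* ≈ 262, H* ≈ 8.64, C* ≈ 55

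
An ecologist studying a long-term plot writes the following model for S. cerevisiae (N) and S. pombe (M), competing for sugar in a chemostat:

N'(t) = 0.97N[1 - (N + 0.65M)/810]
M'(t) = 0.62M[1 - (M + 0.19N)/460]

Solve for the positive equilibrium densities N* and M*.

Setting both brackets to zero gives the nullclines N + 0.65M = 810 and 0.19N + M = 460.
Substituting M = 460 - 0.19N into the first: N(1 - 0.65·0.19) = 810 - 0.65·460.
So N* = 511/0.876 = 583, and then M* = 460 - 0.19·583 = 349.

N* ≈ 583, M* ≈ 349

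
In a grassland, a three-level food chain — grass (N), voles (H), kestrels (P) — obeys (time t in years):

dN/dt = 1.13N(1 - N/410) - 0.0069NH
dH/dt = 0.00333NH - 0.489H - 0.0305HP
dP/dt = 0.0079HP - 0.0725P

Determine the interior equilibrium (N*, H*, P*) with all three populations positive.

N* ≈ 387, H* ≈ 9.18, P* ≈ 26.2

From dP/dt = 0: 0.0079H* = 0.0725, so H* = 9.18.
From dN/dt = 0: 1.13(1 - N*/410) = 0.0069·9.18, giving N* = 410·(1 - 0.056) = 387.
From dH/dt = 0: 0.00333·387 - 0.489 = 0.0305P*, so P* = 0.8/0.0305 = 26.2.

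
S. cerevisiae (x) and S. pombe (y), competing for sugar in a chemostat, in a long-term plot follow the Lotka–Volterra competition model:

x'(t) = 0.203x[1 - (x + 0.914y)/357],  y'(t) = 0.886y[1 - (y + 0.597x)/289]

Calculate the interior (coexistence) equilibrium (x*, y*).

x* ≈ 204, y* ≈ 167

Setting both brackets to zero gives the nullclines x + 0.914y = 357 and 0.597x + y = 289.
Substituting y = 289 - 0.597x into the first: x(1 - 0.914·0.597) = 357 - 0.914·289.
So x* = 92.9/0.454 = 204, and then y* = 289 - 0.597·204 = 167.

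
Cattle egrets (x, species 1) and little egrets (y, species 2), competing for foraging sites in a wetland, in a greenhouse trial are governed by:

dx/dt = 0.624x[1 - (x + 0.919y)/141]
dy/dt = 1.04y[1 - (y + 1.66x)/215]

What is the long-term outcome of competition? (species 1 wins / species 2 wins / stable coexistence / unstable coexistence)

unstable coexistence (outcome depends on initial conditions)

Compare the nullcline intercepts: K1/α12 = 141/0.919 = 153 < K2 = 215; K2/α21 = 215/1.66 = 130 < K1 = 141.
Since both are reversed, neither can invade when rare; the interior point is a saddle.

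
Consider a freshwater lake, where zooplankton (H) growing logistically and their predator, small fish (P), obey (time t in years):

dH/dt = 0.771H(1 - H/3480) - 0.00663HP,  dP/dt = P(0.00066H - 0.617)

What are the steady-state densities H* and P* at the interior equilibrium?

From dP/dt = 0 with P > 0: 0.00066H* = 0.617, so H* = 935.
Substitute into dH/dt = 0: 0.771(1 - 935/3480) = 0.00663P*.
The bracket is 0.731, giving P* = 0.564/0.00663 = 85.1.

H* ≈ 935, P* ≈ 85.1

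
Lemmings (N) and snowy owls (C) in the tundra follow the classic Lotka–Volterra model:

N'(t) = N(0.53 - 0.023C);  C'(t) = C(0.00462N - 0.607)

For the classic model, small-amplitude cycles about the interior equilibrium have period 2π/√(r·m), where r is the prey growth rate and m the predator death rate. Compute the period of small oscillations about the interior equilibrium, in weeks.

Here r = 0.53 and m = 0.607, so r·m = 0.322.
ω = √0.322 = 0.567 per week, hence T = 2π/ω ≈ 11.1 weeks.

T ≈ 11.1 weeks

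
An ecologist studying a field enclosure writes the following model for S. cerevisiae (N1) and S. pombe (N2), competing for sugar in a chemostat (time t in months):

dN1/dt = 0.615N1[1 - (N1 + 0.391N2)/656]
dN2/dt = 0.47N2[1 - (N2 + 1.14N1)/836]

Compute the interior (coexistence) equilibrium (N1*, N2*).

N1* ≈ 594, N2* ≈ 159

Setting both brackets to zero gives the nullclines N1 + 0.391N2 = 656 and 1.14N1 + N2 = 836.
Substituting N2 = 836 - 1.14N1 into the first: N1(1 - 0.391·1.14) = 656 - 0.391·836.
So N1* = 329/0.554 = 594, and then N2* = 836 - 1.14·594 = 159.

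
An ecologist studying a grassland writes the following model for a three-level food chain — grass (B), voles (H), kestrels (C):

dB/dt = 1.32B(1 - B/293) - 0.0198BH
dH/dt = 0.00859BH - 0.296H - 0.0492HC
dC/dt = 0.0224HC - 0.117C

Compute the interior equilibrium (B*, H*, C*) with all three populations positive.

From dC/dt = 0: 0.0224H* = 0.117, so H* = 5.22.
From dB/dt = 0: 1.32(1 - B*/293) = 0.0198·5.22, giving B* = 293·(1 - 0.0783) = 270.
From dH/dt = 0: 0.00859·270 - 0.296 = 0.0492C*, so C* = 2.02/0.0492 = 41.1.

B* ≈ 270, H* ≈ 5.22, C* ≈ 41.1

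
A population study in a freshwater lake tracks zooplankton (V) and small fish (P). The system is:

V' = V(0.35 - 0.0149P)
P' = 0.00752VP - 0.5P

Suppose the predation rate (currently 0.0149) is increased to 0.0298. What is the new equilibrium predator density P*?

At the interior fixed point, setting dV/dt = 0 with V > 0 fixes P* = (prey growth rate)/(VP coefficient) — independent of the other coefficients.
With the change, P* = 0.35/0.0298 = 11.7; it falls from 23.5.

P* ≈ 11.7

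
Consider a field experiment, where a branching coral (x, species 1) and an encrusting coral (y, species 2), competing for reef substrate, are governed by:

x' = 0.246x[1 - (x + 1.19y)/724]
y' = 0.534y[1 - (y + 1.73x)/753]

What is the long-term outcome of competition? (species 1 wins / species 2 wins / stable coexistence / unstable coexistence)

unstable coexistence (outcome depends on initial conditions)

Compare the nullcline intercepts: K1/α12 = 724/1.19 = 608 < K2 = 753; K2/α21 = 753/1.73 = 435 < K1 = 724.
Since both are reversed, neither can invade when rare; the interior point is a saddle.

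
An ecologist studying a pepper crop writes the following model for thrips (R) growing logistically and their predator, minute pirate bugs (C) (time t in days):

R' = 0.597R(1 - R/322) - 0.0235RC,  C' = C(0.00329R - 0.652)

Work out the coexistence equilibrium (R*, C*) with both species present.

R* ≈ 198, C* ≈ 9.77

From dC/dt = 0 with C > 0: 0.00329R* = 0.652, so R* = 198.
Substitute into dR/dt = 0: 0.597(1 - 198/322) = 0.0235C*.
The bracket is 0.385, giving C* = 0.23/0.0235 = 9.77.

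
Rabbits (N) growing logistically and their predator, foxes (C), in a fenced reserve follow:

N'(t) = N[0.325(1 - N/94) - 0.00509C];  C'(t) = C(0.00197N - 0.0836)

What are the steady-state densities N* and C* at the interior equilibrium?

From dC/dt = 0 with C > 0: 0.00197N* = 0.0836, so N* = 42.4.
Substitute into dN/dt = 0: 0.325(1 - 42.4/94) = 0.00509C*.
The bracket is 0.549, giving C* = 0.178/0.00509 = 35.

N* ≈ 42.4, C* ≈ 35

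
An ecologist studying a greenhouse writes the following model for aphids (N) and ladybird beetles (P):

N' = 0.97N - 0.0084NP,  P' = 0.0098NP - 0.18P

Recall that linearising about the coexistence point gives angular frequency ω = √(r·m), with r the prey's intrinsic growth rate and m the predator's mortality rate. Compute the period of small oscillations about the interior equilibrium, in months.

T ≈ 15 months

Here r = 0.97 and m = 0.18, so r·m = 0.175.
ω = √0.175 = 0.418 per month, hence T = 2π/ω ≈ 15 months.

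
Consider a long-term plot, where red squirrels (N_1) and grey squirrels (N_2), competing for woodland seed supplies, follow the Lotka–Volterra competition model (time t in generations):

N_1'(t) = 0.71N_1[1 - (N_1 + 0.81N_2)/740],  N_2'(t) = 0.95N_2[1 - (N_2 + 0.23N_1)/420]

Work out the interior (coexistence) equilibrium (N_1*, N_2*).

N_1* ≈ 491, N_2* ≈ 307

Setting both brackets to zero gives the nullclines N_1 + 0.81N_2 = 740 and 0.23N_1 + N_2 = 420.
Substituting N_2 = 420 - 0.23N_1 into the first: N_1(1 - 0.81·0.23) = 740 - 0.81·420.
So N_1* = 400/0.814 = 491, and then N_2* = 420 - 0.23·491 = 307.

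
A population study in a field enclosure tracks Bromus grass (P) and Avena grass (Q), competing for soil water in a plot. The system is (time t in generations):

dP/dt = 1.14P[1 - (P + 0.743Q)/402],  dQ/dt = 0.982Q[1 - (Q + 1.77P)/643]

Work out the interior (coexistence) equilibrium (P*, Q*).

Setting both brackets to zero gives the nullclines P + 0.743Q = 402 and 1.77P + Q = 643.
Substituting Q = 643 - 1.77P into the first: P(1 - 0.743·1.77) = 402 - 0.743·643.
So P* = -75.7/-0.315 = 240, and then Q* = 643 - 1.77·240 = 218.

P* ≈ 240, Q* ≈ 218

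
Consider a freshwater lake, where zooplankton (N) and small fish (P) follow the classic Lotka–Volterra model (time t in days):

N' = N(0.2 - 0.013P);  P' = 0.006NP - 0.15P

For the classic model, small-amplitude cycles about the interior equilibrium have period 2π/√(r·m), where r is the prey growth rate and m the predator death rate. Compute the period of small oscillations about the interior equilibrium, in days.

T ≈ 36.3 days

Here r = 0.2 and m = 0.15, so r·m = 0.03.
ω = √0.03 = 0.173 per day, hence T = 2π/ω ≈ 36.3 days.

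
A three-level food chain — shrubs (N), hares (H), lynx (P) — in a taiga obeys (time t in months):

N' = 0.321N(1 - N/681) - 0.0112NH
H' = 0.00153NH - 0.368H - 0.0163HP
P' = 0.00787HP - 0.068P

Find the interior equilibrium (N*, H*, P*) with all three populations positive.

N* ≈ 476, H* ≈ 8.64, P* ≈ 22.1

From dP/dt = 0: 0.00787H* = 0.068, so H* = 8.64.
From dN/dt = 0: 0.321(1 - N*/681) = 0.0112·8.64, giving N* = 681·(1 - 0.301) = 476.
From dH/dt = 0: 0.00153·476 - 0.368 = 0.0163P*, so P* = 0.36/0.0163 = 22.1.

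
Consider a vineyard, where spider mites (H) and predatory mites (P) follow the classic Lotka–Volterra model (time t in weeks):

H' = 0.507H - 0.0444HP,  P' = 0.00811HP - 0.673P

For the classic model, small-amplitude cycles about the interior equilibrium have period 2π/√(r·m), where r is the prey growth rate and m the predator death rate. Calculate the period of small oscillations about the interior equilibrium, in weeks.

T ≈ 10.8 weeks

Here r = 0.507 and m = 0.673, so r·m = 0.341.
ω = √0.341 = 0.584 per week, hence T = 2π/ω ≈ 10.8 weeks.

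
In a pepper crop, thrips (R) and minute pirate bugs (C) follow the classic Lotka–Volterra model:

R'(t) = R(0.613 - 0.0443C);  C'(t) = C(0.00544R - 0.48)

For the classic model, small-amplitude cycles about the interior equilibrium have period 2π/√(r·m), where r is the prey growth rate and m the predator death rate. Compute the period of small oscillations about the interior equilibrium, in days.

T ≈ 11.6 days

Here r = 0.613 and m = 0.48, so r·m = 0.294.
ω = √0.294 = 0.542 per day, hence T = 2π/ω ≈ 11.6 days.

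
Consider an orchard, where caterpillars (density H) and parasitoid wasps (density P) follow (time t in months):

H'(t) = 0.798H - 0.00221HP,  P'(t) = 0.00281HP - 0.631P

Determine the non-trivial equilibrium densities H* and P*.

Set dP/dt = 0 with P > 0: 0.00281H - 0.631 = 0, so H* = 0.631/0.00281 = 225.
Set dH/dt = 0 with H > 0: 0.798 - 0.00221P = 0, so P* = 0.798/0.00221 = 361.

H* ≈ 225, P* ≈ 361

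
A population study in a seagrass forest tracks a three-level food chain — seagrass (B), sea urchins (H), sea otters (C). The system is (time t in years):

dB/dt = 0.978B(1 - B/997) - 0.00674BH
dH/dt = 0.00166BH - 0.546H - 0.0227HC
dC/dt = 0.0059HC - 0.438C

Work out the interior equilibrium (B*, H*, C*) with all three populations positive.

B* ≈ 487, H* ≈ 74.2, C* ≈ 11.6

From dC/dt = 0: 0.0059H* = 0.438, so H* = 74.2.
From dB/dt = 0: 0.978(1 - B*/997) = 0.00674·74.2, giving B* = 997·(1 - 0.512) = 487.
From dH/dt = 0: 0.00166·487 - 0.546 = 0.0227C*, so C* = 0.262/0.0227 = 11.6.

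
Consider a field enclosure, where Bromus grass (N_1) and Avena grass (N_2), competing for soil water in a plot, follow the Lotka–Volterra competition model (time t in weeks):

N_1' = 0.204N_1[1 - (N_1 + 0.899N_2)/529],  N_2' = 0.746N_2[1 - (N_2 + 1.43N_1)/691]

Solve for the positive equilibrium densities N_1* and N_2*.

N_1* ≈ 323, N_2* ≈ 229

Setting both brackets to zero gives the nullclines N_1 + 0.899N_2 = 529 and 1.43N_1 + N_2 = 691.
Substituting N_2 = 691 - 1.43N_1 into the first: N_1(1 - 0.899·1.43) = 529 - 0.899·691.
So N_1* = -92.2/-0.286 = 323, and then N_2* = 691 - 1.43·323 = 229.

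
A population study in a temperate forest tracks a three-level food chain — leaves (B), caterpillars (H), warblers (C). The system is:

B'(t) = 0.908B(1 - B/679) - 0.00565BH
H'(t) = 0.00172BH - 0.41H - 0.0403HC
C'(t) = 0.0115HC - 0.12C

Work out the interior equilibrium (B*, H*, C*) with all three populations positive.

B* ≈ 635, H* ≈ 10.4, C* ≈ 16.9

From dC/dt = 0: 0.0115H* = 0.12, so H* = 10.4.
From dB/dt = 0: 0.908(1 - B*/679) = 0.00565·10.4, giving B* = 679·(1 - 0.0649) = 635.
From dH/dt = 0: 0.00172·635 - 0.41 = 0.0403C*, so C* = 0.682/0.0403 = 16.9.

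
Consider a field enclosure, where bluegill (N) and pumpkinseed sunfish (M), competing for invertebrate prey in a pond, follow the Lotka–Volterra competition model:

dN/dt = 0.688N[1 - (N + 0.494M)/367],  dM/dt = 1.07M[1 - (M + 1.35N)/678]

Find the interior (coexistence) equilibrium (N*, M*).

N* ≈ 96.3, M* ≈ 548

Setting both brackets to zero gives the nullclines N + 0.494M = 367 and 1.35N + M = 678.
Substituting M = 678 - 1.35N into the first: N(1 - 0.494·1.35) = 367 - 0.494·678.
So N* = 32.1/0.333 = 96.3, and then M* = 678 - 1.35·96.3 = 548.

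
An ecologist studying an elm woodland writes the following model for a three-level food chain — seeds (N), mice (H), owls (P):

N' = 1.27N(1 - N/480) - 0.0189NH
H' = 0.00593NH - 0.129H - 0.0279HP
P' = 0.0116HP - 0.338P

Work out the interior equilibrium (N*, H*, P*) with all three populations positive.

From dP/dt = 0: 0.0116H* = 0.338, so H* = 29.1.
From dN/dt = 0: 1.27(1 - N*/480) = 0.0189·29.1, giving N* = 480·(1 - 0.434) = 272.
From dH/dt = 0: 0.00593·272 - 0.129 = 0.0279P*, so P* = 1.48/0.0279 = 53.2.

N* ≈ 272, H* ≈ 29.1, P* ≈ 53.2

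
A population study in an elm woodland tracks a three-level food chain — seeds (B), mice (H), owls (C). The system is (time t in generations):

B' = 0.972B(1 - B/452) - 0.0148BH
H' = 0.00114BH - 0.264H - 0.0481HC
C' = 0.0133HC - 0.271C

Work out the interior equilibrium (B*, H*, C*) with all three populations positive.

B* ≈ 312, H* ≈ 20.4, C* ≈ 1.9

From dC/dt = 0: 0.0133H* = 0.271, so H* = 20.4.
From dB/dt = 0: 0.972(1 - B*/452) = 0.0148·20.4, giving B* = 452·(1 - 0.31) = 312.
From dH/dt = 0: 0.00114·312 - 0.264 = 0.0481C*, so C* = 0.0914/0.0481 = 1.9.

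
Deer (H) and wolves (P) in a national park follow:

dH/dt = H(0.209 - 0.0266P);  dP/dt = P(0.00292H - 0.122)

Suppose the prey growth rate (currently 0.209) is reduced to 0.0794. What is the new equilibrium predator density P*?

P* ≈ 2.98

At the interior fixed point, setting dH/dt = 0 with H > 0 fixes P* = (prey growth rate)/(HP coefficient) — independent of the other coefficients.
With the change, P* = 0.0794/0.0266 = 2.98; it falls from 7.86.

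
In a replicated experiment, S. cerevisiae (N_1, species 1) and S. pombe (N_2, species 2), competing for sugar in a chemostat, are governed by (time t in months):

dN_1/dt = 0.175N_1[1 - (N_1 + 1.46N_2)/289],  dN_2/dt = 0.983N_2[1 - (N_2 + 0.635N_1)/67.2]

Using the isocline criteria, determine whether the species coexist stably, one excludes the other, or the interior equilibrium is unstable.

species 1 excludes species 2

Compare the nullcline intercepts: K1/α12 = 289/1.46 = 198 > K2 = 67.2; K2/α21 = 67.2/0.635 = 106 < K1 = 289.
Since the inequalities point opposite ways, species 1 can invade but species 2 cannot.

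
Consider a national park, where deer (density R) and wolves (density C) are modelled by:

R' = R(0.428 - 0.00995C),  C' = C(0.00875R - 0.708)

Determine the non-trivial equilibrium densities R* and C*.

R* ≈ 80.9, C* ≈ 43

Set dC/dt = 0 with C > 0: 0.00875R - 0.708 = 0, so R* = 0.708/0.00875 = 80.9.
Set dR/dt = 0 with R > 0: 0.428 - 0.00995C = 0, so C* = 0.428/0.00995 = 43.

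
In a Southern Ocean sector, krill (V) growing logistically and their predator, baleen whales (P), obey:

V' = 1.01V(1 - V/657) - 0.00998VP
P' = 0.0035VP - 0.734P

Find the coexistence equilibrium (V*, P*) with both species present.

From dP/dt = 0 with P > 0: 0.0035V* = 0.734, so V* = 210.
Substitute into dV/dt = 0: 1.01(1 - 210/657) = 0.00998P*.
The bracket is 0.681, giving P* = 0.688/0.00998 = 68.9.

V* ≈ 210, P* ≈ 68.9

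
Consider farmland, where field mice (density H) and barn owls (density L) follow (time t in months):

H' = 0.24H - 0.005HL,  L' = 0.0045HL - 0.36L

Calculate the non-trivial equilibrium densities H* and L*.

H* ≈ 80, L* ≈ 48

Set dL/dt = 0 with L > 0: 0.0045H - 0.36 = 0, so H* = 0.36/0.0045 = 80.
Set dH/dt = 0 with H > 0: 0.24 - 0.005L = 0, so L* = 0.24/0.005 = 48.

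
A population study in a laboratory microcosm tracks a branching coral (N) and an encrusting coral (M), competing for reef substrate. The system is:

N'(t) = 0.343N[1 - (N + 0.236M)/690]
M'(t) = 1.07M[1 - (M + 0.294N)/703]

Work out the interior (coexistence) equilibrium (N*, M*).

Setting both brackets to zero gives the nullclines N + 0.236M = 690 and 0.294N + M = 703.
Substituting M = 703 - 0.294N into the first: N(1 - 0.236·0.294) = 690 - 0.236·703.
So N* = 524/0.931 = 563, and then M* = 703 - 0.294·563 = 537.

N* ≈ 563, M* ≈ 537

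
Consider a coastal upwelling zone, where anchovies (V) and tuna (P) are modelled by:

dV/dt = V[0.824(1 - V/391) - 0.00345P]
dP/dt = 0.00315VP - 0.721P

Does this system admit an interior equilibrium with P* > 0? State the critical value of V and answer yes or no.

Threshold V = 229; K > 229, so yes, the predator persists.

The predator equation gives dP/dt > 0 only when V > 0.721/0.00315 = 229.
Without the predator, V → K = 391. Since 391 > 229, the predator can invade and persist.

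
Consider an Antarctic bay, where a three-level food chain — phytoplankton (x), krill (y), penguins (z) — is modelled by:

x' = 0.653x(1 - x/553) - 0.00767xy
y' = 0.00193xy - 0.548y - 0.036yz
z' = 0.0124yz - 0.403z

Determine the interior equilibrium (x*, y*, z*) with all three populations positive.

x* ≈ 342, y* ≈ 32.5, z* ≈ 3.11

From dz/dt = 0: 0.0124y* = 0.403, so y* = 32.5.
From dx/dt = 0: 0.653(1 - x*/553) = 0.00767·32.5, giving x* = 553·(1 - 0.382) = 342.
From dy/dt = 0: 0.00193·342 - 0.548 = 0.036z*, so z* = 0.112/0.036 = 3.11.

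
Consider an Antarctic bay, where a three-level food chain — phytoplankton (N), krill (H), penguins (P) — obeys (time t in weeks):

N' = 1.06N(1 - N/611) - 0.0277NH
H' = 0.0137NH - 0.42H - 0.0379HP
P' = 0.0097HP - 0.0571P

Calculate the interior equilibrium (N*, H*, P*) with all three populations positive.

N* ≈ 517, H* ≈ 5.89, P* ≈ 176

From dP/dt = 0: 0.0097H* = 0.0571, so H* = 5.89.
From dN/dt = 0: 1.06(1 - N*/611) = 0.0277·5.89, giving N* = 611·(1 - 0.154) = 517.
From dH/dt = 0: 0.0137·517 - 0.42 = 0.0379P*, so P* = 6.66/0.0379 = 176.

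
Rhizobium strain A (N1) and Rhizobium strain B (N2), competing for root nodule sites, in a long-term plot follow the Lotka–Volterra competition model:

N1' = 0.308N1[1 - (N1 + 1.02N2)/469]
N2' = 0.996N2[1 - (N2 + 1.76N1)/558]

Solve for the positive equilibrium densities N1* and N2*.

N1* ≈ 126, N2* ≈ 336

Setting both brackets to zero gives the nullclines N1 + 1.02N2 = 469 and 1.76N1 + N2 = 558.
Substituting N2 = 558 - 1.76N1 into the first: N1(1 - 1.02·1.76) = 469 - 1.02·558.
So N1* = -100/-0.795 = 126, and then N2* = 558 - 1.76·126 = 336.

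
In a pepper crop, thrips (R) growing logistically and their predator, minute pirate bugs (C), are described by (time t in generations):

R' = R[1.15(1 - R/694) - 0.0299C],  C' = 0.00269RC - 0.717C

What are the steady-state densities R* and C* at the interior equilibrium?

From dC/dt = 0 with C > 0: 0.00269R* = 0.717, so R* = 267.
Substitute into dR/dt = 0: 1.15(1 - 267/694) = 0.0299C*.
The bracket is 0.616, giving C* = 0.708/0.0299 = 23.7.

R* ≈ 267, C* ≈ 23.7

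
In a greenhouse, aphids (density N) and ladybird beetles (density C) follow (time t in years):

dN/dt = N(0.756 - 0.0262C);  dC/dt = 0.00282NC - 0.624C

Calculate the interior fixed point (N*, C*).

N* ≈ 221, C* ≈ 28.9

Set dC/dt = 0 with C > 0: 0.00282N - 0.624 = 0, so N* = 0.624/0.00282 = 221.
Set dN/dt = 0 with N > 0: 0.756 - 0.0262C = 0, so C* = 0.756/0.0262 = 28.9.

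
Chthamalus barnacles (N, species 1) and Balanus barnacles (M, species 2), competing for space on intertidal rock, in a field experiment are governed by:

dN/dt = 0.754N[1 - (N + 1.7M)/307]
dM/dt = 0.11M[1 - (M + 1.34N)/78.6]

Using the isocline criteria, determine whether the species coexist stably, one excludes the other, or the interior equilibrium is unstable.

species 1 excludes species 2

Compare the nullcline intercepts: K1/α12 = 307/1.7 = 181 > K2 = 78.6; K2/α21 = 78.6/1.34 = 58.7 < K1 = 307.
Since the inequalities point opposite ways, species 1 can invade but species 2 cannot.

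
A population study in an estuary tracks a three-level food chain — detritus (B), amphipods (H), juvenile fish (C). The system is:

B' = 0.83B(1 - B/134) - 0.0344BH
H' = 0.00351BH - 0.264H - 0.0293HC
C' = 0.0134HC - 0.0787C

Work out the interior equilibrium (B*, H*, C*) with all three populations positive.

From dC/dt = 0: 0.0134H* = 0.0787, so H* = 5.87.
From dB/dt = 0: 0.83(1 - B*/134) = 0.0344·5.87, giving B* = 134·(1 - 0.243) = 101.
From dH/dt = 0: 0.00351·101 - 0.264 = 0.0293C*, so C* = 0.0919/0.0293 = 3.13.

B* ≈ 101, H* ≈ 5.87, C* ≈ 3.13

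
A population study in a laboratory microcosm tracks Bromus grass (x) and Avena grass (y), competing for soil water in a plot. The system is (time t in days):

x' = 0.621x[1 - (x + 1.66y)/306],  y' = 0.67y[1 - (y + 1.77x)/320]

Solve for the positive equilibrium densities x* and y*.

Setting both brackets to zero gives the nullclines x + 1.66y = 306 and 1.77x + y = 320.
Substituting y = 320 - 1.77x into the first: x(1 - 1.66·1.77) = 306 - 1.66·320.
So x* = -225/-1.94 = 116, and then y* = 320 - 1.77·116 = 114.

x* ≈ 116, y* ≈ 114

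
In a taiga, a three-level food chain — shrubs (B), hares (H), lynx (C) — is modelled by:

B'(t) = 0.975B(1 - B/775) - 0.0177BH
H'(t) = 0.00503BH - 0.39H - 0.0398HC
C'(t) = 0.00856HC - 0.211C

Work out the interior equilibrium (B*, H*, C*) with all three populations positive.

B* ≈ 428, H* ≈ 24.6, C* ≈ 44.3

From dC/dt = 0: 0.00856H* = 0.211, so H* = 24.6.
From dB/dt = 0: 0.975(1 - B*/775) = 0.0177·24.6, giving B* = 775·(1 - 0.447) = 428.
From dH/dt = 0: 0.00503·428 - 0.39 = 0.0398C*, so C* = 1.76/0.0398 = 44.3.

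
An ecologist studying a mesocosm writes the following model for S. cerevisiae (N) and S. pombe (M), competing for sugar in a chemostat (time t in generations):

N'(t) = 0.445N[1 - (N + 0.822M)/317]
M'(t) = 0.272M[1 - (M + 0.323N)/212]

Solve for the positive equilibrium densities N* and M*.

Setting both brackets to zero gives the nullclines N + 0.822M = 317 and 0.323N + M = 212.
Substituting M = 212 - 0.323N into the first: N(1 - 0.822·0.323) = 317 - 0.822·212.
So N* = 143/0.734 = 194, and then M* = 212 - 0.323·194 = 149.

N* ≈ 194, M* ≈ 149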